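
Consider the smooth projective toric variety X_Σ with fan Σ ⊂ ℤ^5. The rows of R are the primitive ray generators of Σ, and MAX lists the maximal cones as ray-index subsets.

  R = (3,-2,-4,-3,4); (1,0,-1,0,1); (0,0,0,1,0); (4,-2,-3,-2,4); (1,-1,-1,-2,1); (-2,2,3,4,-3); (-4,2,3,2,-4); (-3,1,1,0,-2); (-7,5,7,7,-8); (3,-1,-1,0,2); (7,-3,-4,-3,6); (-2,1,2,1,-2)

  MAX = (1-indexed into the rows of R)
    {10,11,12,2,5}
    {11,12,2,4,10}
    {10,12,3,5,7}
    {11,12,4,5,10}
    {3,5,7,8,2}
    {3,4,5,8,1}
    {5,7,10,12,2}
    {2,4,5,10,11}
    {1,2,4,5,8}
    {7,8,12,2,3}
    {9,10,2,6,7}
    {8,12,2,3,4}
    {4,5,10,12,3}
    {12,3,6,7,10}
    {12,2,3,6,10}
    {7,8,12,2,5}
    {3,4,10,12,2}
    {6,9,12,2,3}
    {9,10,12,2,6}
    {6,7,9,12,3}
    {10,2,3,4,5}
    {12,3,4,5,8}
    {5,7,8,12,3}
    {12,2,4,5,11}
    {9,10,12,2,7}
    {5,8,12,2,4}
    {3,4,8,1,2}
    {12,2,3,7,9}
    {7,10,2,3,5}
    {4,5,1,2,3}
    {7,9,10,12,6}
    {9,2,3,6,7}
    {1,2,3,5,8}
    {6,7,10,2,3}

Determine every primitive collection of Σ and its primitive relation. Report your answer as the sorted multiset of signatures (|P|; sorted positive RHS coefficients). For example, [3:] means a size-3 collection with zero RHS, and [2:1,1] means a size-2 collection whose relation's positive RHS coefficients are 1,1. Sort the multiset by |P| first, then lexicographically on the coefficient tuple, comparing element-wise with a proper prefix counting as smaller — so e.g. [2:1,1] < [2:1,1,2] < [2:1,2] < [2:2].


The 25 primitive collections of Σ (r=12, n=5):

  P = {4,7}:  v_{4} + v_{7} = 0 ; sig = [2:]
  P = {8,10}:  v_{8} + v_{10} = 0 ; sig = [2:]
  P = {1,6}:  v_{1} + v_{6} = v_{2} + v_{3} ; sig = [2:1,1]
  P = {1,12}:  v_{1} + v_{12} = v_{4} + v_{8} ; sig = [2:1,1]
  P = {3,11}:  v_{3} + v_{11} = v_{4} + v_{10} ; sig = [2:1,1]
  P = {5,6}:  v_{5} + v_{6} = v_{7} + v_{10} ; sig = [2:1,1]
  P = {4,9}:  v_{4} + v_{9} = v_{2} + v_{6} + v_{12} ; sig = [2:1,1,1]
  P = {1,7}:  v_{1} + v_{7} = v_{2} + v_{3} + v_{5} + v_{8} ; sig = [2:1,1,1,1]
  P = {1,10}:  v_{1} + v_{10} = v_{2} + v_{3} + v_{4} + v_{5} ; sig = [2:1,1,1,1]
  P = {4,6}:  v_{4} + v_{6} = v_{2} + v_{3} + v_{10} + v_{12} ; sig = [2:1,1,1,1]
  P = {6,8}:  v_{6} + v_{8} = v_{2} + v_{3} + v_{7} + v_{12} ; sig = [2:1,1,1,1]
  P = {7,11}:  v_{7} + v_{11} = v_{2} + v_{5} + v_{10} + v_{12} ; sig = [2:1,1,1,1]
  P = {8,11}:  v_{8} + v_{11} = v_{2} + v_{4} + v_{5} + v_{12} ; sig = [2:1,1,1,1]
  P = {1,9}:  v_{1} + v_{9} = 2·v_{2} + v_{3} + v_{7} + v_{12} ; sig = [2:1,1,1,2]
  P = {5,9}:  v_{5} + v_{9} = v_{2} + 2·v_{7} + v_{10} + v_{12} ; sig = [2:1,1,1,2]
  P = {1,11}:  v_{1} + v_{11} = v_{2} + 2·v_{4} + v_{5} ; sig = [2:1,1,2]
  P = {6,11}:  v_{6} + v_{11} = v_{2} + 2·v_{10} + v_{12} ; sig = [2:1,1,2]
  P = {8,9}:  v_{8} + v_{9} = 2·v_{2} + v_{3} + 2·v_{7} + 2·v_{12} ; sig = [2:1,2,2,2]
  P = {9,11}:  v_{9} + v_{11} = 2·v_{2} + v_{7} + 2·v_{10} + 2·v_{12} ; sig = [2:1,2,2,2]
  P = {3,9,10}:  v_{3} + v_{9} + v_{10} = 2·v_{6} ; sig = [3:2]
  P = {2,3,5,12}:  v_{2} + v_{3} + v_{5} + v_{12} = 0 ; sig = [4:]
  P = {2,6,7,12}:  v_{2} + v_{6} + v_{7} + v_{12} = v_{9} ; sig = [4:1]
  P = {2,3,4,5,8}:  v_{2} + v_{3} + v_{4} + v_{5} + v_{8} = v_{1} ; sig = [5:1]
  P = {2,3,7,10,12}:  v_{2} + v_{3} + v_{7} + v_{10} + v_{12} = v_{6} ; sig = [5:1]
  P = {2,4,5,10,12}:  v_{2} + v_{4} + v_{5} + v_{10} + v_{12} = v_{11} ; sig = [5:1]

Signatures (|P|; sorted positive RHS coefficients), sorted:
    [2:]
    [2:]
    [2:1,1]
    [2:1,1]
    [2:1,1]
    [2:1,1]
    [2:1,1,1]
    [2:1,1,1,1]
    [2:1,1,1,1]
    [2:1,1,1,1]
    [2:1,1,1,1]
    [2:1,1,1,1]
    [2:1,1,1,1]
    [2:1,1,1,2]
    [2:1,1,1,2]
    [2:1,1,2]
    [2:1,1,2]
    [2:1,2,2,2]
    [2:1,2,2,2]
    [3:2]
    [4:]
    [4:1]
    [5:1]
    [5:1]
    [5:1]


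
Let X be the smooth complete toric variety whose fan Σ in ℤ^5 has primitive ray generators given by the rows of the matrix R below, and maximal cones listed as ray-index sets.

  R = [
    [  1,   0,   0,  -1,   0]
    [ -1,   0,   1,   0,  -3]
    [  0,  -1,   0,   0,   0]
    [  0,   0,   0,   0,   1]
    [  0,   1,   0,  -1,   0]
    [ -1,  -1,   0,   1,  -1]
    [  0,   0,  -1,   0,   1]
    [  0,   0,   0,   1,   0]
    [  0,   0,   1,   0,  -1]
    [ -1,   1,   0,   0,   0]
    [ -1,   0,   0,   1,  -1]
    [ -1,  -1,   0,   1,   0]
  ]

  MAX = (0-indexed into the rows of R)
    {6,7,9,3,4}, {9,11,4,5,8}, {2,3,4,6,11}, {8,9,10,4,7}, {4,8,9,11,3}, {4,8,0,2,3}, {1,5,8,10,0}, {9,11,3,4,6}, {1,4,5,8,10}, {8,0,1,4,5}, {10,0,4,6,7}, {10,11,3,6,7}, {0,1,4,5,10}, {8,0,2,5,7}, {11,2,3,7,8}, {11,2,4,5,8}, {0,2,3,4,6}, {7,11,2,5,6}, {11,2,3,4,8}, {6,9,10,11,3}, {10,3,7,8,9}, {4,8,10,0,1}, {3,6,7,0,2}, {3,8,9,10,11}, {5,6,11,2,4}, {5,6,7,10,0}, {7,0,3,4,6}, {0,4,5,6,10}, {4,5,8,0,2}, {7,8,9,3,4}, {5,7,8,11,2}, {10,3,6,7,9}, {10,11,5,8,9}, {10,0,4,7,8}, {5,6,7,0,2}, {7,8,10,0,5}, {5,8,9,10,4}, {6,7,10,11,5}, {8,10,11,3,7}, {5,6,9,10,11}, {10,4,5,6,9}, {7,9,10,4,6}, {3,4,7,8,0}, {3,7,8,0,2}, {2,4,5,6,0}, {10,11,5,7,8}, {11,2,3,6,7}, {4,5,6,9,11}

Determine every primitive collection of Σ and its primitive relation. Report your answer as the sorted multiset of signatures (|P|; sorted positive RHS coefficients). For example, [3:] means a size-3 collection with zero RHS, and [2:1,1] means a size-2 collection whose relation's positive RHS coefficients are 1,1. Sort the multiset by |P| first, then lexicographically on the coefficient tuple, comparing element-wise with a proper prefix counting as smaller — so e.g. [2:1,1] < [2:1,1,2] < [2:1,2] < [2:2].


Δ(Σ) — 12 vertices, 21 min non-faces:

  {6,8}:  v_{6} + v_{8} = 0  ⇒ sig = [2:]
  {0,9}:  v_{0} + v_{9} = v_{4}  ⇒ sig = [2:1]
  {0,11}:  v_{0} + v_{11} = v_{2}  ⇒ sig = [2:1]
  {2,10}:  v_{2} + v_{10} = v_{5}  ⇒ sig = [2:1]
  {3,5}:  v_{3} + v_{5} = v_{11}  ⇒ sig = [2:1]
  {2,9}:  v_{2} + v_{9} = v_{4} + v_{11}  ⇒ sig = [2:1,1]
  {1,3}:  v_{1} + v_{3} = v_{4} + v_{5} + v_{8}  ⇒ sig = [2:1,1,1]
  {1,6}:  v_{1} + v_{6} = v_{0} + v_{4} + v_{5} + v_{10}  ⇒ sig = [2:1,1,1,1]
  {1,2}:  v_{1} + v_{2} = v_{0} + v_{4} + 2·v_{5} + v_{8}  ⇒ sig = [2:1,1,1,2]
  {1,9}:  v_{1} + v_{9} = 2·v_{4} + v_{5} + v_{8} + v_{10}  ⇒ sig = [2:1,1,1,2]
  {1,7}:  v_{1} + v_{7} = v_{0} + v_{8} + 2·v_{10}  ⇒ sig = [2:1,1,2]
  {1,11}:  v_{1} + v_{11} = v_{4} + 2·v_{5} + v_{8}  ⇒ sig = [2:1,1,2]
  {0,3,10}:  v_{0} + v_{3} + v_{10} = 0  ⇒ sig = [3:]
  {2,4,7}:  v_{2} + v_{4} + v_{7} = 0  ⇒ sig = [3:]
  {3,4,10}:  v_{3} + v_{4} + v_{10} = v_{9}  ⇒ sig = [3:1]
  {4,5,7}:  v_{4} + v_{5} + v_{7} = v_{10}  ⇒ sig = [3:1]
  {4,7,11}:  v_{4} + v_{7} + v_{11} = v_{3} + v_{10}  ⇒ sig = [3:1,1]
  {4,10,11}:  v_{4} + v_{10} + v_{11} = v_{5} + v_{9}  ⇒ sig = [3:1,1]
  {5,7,9}:  v_{5} + v_{7} + v_{9} = v_{3} + 2·v_{10}  ⇒ sig = [3:1,2]
  {7,9,11}:  v_{7} + v_{9} + v_{11} = 2·v_{3} + 2·v_{10}  ⇒ sig = [3:2,2]
  {0,4,5,8,10}:  v_{0} + v_{4} + v_{5} + v_{8} + v_{10} = v_{1}  ⇒ sig = [5:1]

Hence PRS(X_Σ) =
    [2:]
    [2:1]
    [2:1]
    [2:1]
    [2:1]
    [2:1,1]
    [2:1,1,1]
    [2:1,1,1,1]
    [2:1,1,1,2]
    [2:1,1,1,2]
    [2:1,1,2]
    [2:1,1,2]
    [3:]
    [3:]
    [3:1]
    [3:1]
    [3:1,1]
    [3:1,1]
    [3:1,2]
    [3:2,2]
    [5:1]


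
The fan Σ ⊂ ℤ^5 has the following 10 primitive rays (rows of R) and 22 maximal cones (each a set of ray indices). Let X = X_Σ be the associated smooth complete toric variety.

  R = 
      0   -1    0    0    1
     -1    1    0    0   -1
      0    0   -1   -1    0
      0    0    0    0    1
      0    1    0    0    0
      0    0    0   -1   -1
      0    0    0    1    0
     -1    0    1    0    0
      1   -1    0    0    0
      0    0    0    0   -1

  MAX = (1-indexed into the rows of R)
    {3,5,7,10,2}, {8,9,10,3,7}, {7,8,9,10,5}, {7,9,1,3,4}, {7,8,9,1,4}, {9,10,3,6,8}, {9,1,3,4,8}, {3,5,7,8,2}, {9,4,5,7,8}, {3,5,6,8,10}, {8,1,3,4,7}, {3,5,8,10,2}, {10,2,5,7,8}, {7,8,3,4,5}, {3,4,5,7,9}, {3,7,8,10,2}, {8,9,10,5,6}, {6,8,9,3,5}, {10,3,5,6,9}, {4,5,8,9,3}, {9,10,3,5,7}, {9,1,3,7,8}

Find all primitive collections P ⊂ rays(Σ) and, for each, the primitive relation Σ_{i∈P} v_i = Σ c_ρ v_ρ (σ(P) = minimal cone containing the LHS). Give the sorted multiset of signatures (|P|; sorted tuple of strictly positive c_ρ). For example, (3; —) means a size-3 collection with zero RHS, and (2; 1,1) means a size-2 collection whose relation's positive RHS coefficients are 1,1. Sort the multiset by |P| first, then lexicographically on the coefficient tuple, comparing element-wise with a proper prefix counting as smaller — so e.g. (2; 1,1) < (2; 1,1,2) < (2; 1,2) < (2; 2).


Δ(Σ) — 10 vertices, 14 min non-faces:

  {4,10}:  v_{4} + v_{10} = 0  →  sig = (2; —)
  {1,5}:  v_{1} + v_{5} = v_{4}  →  sig = (2; 1)
  {2,9}:  v_{2} + v_{9} = v_{10}  →  sig = (2; 1)
  {6,7}:  v_{6} + v_{7} = v_{10}  →  sig = (2; 1)
  {1,2}:  v_{1} + v_{2} = v_{3} + v_{7} + v_{8}  →  sig = (2; 1,1,1)
  {1,6}:  v_{1} + v_{6} = v_{3} + v_{8} + v_{9}  →  sig = (2; 1,1,1)
  {1,10}:  v_{1} + v_{10} = v_{3} + v_{7} + v_{8} + v_{9}  →  sig = (2; 1,1,1,1)
  {2,4}:  v_{2} + v_{4} = v_{3} + v_{5} + v_{7} + v_{8}  →  sig = (2; 1,1,1,1)
  {4,6}:  v_{4} + v_{6} = v_{3} + v_{5} + v_{8} + v_{9}  →  sig = (2; 1,1,1,1)
  {2,6}:  v_{2} + v_{6} = v_{3} + v_{5} + v_{8} + 2·v_{10}  →  sig = (2; 1,1,1,2)
  {3,5,7,8,9}:  v_{3} + v_{5} + v_{7} + v_{8} + v_{9} = 0  →  sig = (5; —)
  {3,4,7,8,9}:  v_{3} + v_{4} + v_{7} + v_{8} + v_{9} = v_{1}  →  sig = (5; 1)
  {3,5,7,8,10}:  v_{3} + v_{5} + v_{7} + v_{8} + v_{10} = v_{2}  →  sig = (5; 1)
  {3,5,8,9,10}:  v_{3} + v_{5} + v_{8} + v_{9} + v_{10} = v_{6}  →  sig = (5; 1)

Signatures (|P|; sorted positive RHS coefficients), sorted:
    (2; —)
    (2; 1)
    (2; 1)
    (2; 1)
    (2; 1,1,1)
    (2; 1,1,1)
    (2; 1,1,1,1)
    (2; 1,1,1,1)
    (2; 1,1,1,1)
    (2; 1,1,1,2)
    (5; —)
    (5; 1)
    (5; 1)
    (5; 1)


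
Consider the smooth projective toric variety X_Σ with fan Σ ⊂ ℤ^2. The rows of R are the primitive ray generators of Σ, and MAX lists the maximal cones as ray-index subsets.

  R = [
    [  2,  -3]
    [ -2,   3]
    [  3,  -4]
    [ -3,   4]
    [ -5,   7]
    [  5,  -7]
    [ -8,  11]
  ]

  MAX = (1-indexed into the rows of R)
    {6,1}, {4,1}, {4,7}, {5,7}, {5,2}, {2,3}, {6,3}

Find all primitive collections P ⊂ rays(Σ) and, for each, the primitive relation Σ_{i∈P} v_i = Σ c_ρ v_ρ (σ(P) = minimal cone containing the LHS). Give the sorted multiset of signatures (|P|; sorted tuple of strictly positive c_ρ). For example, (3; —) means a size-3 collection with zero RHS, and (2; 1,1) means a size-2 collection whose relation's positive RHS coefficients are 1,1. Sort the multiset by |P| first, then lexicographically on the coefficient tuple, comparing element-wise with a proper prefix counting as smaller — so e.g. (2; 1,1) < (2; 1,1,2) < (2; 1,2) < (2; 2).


Minimal non-faces — 14 found among 7 rays, 7 max cones:

  P = {1,2}:  v_{1} + v_{2} = 0  →  sig = (2; —)
  P = {3,4}:  v_{3} + v_{4} = 0  →  sig = (2; —)
  P = {5,6}:  v_{5} + v_{6} = 0  →  sig = (2; —)
  P = {1,3}:  v_{1} + v_{3} = v_{6}  →  sig = (2; 1)
  P = {1,5}:  v_{1} + v_{5} = v_{4}  →  sig = (2; 1)
  P = {2,4}:  v_{2} + v_{4} = v_{5}  →  sig = (2; 1)
  P = {2,6}:  v_{2} + v_{6} = v_{3}  →  sig = (2; 1)
  P = {3,5}:  v_{3} + v_{5} = v_{2}  →  sig = (2; 1)
  P = {3,7}:  v_{3} + v_{7} = v_{5}  →  sig = (2; 1)
  P = {4,5}:  v_{4} + v_{5} = v_{7}  →  sig = (2; 1)
  P = {4,6}:  v_{4} + v_{6} = v_{1}  →  sig = (2; 1)
  P = {6,7}:  v_{6} + v_{7} = v_{4}  →  sig = (2; 1)
  P = {1,7}:  v_{1} + v_{7} = 2·v_{4}  →  sig = (2; 2)
  P = {2,7}:  v_{2} + v_{7} = 2·v_{5}  →  sig = (2; 2)

so the primitive-relation signature multiset is
    (2; —)
    (2; —)
    (2; —)
    (2; 1)
    (2; 1)
    (2; 1)
    (2; 1)
    (2; 1)
    (2; 1)
    (2; 1)
    (2; 1)
    (2; 1)
    (2; 2)
    (2; 2)


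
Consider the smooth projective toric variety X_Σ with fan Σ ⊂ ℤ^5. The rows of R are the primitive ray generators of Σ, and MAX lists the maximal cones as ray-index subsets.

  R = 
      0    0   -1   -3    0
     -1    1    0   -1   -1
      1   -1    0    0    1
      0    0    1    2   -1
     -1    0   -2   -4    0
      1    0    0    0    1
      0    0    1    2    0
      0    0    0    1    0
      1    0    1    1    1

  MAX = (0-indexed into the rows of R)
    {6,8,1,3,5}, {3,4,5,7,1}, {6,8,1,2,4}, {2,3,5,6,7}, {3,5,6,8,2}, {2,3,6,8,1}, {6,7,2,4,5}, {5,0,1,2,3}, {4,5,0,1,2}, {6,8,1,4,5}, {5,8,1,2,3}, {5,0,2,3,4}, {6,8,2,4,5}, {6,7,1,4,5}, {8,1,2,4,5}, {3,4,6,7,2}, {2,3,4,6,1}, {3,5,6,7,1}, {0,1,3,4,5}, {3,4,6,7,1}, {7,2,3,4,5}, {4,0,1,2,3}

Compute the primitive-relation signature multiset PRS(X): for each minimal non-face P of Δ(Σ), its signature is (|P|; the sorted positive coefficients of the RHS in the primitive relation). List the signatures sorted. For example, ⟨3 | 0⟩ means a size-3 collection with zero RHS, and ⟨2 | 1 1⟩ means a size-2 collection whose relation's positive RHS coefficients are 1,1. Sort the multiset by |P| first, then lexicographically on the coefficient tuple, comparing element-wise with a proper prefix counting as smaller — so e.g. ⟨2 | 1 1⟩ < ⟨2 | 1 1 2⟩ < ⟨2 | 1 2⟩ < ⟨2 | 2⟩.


Minimal non-faces — 9 found among 9 rays, 22 max cones:

  P = {0,6}:  v_{0} + v_{6} = v_{1} + v_{2}  ⟹  sig = ⟨2 | 1 1⟩
  P = {7,8}:  v_{7} + v_{8} = v_{5} + v_{6}  ⟹  sig = ⟨2 | 1 1⟩
  P = {0,7}:  v_{0} + v_{7} = v_{3} + v_{4} + v_{5}  ⟹  sig = ⟨2 | 1 1 1⟩
  P = {0,8}:  v_{0} + v_{8} = 2·v_{1} + 2·v_{2} + v_{5}  ⟹  sig = ⟨2 | 1 2 2⟩
  P = {1,2,7}:  v_{1} + v_{2} + v_{7} = 0  ⟹  sig = ⟨3 | 0⟩
  P = {3,4,8}:  v_{3} + v_{4} + v_{8} = v_{1} + v_{2}  ⟹  sig = ⟨3 | 1 1⟩
  P = {3,4,5,6}:  v_{3} + v_{4} + v_{5} + v_{6} = 0  ⟹  sig = ⟨4 | 0⟩
  P = {1,2,5,6}:  v_{1} + v_{2} + v_{5} + v_{6} = v_{8}  ⟹  sig = ⟨4 | 1⟩
  P = {1,2,3,4,5}:  v_{1} + v_{2} + v_{3} + v_{4} + v_{5} = v_{0}  ⟹  sig = ⟨5 | 1⟩

Hence PRS(X_Σ) =
{ ⟨2 | 1 1⟩ ×2,  ⟨2 | 1 1 1⟩,  ⟨2 | 1 2 2⟩,  ⟨3 | 0⟩,  ⟨3 | 1 1⟩,  ⟨4 | 0⟩,  ⟨4 | 1⟩,  ⟨5 | 1⟩ }


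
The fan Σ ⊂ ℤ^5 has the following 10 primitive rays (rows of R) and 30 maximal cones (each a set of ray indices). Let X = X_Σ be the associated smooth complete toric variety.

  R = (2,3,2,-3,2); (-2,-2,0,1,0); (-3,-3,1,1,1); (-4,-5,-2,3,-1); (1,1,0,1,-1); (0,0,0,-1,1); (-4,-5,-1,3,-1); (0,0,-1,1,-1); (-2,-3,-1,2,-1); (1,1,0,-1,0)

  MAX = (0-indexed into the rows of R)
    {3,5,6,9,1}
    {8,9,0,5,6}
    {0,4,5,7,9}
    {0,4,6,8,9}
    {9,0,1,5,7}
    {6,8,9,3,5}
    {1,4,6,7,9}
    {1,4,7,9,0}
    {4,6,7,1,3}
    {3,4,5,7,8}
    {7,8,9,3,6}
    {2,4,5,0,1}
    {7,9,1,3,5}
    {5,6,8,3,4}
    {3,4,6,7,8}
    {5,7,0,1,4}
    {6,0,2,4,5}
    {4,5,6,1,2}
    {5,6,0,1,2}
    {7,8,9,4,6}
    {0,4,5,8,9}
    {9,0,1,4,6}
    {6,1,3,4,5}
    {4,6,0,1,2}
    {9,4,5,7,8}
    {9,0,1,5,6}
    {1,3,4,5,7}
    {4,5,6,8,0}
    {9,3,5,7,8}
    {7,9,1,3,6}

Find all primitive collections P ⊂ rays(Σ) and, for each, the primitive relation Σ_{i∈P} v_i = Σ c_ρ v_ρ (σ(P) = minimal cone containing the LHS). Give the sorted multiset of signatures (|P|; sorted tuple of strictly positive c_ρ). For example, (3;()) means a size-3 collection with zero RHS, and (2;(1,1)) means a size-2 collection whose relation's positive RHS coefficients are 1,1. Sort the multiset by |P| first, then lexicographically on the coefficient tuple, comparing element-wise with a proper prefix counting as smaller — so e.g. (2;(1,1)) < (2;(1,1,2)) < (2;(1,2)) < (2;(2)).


13 minimal non-faces of Δ(Σ) (on 10 rays):

  {1,8}:  v_{1} + v_{8} = v_{6}  ⟹  sig = (2;(1))
  {0,3}:  v_{0} + v_{3} = v_{1} + v_{5}  ⟹  sig = (2;(1,1))
  {2,9}:  v_{2} + v_{9} = v_{0} + v_{6}  ⟹  sig = (2;(1,1))
  {2,8}:  v_{2} + v_{8} = v_{0} + v_{4} + v_{5} + 2·v_{6}  ⟹  sig = (2;(1,1,1,2))
  {2,7}:  v_{2} + v_{7} = 2·v_{1} + v_{4} + v_{5}  ⟹  sig = (2;(1,1,2))
  {2,3}:  v_{2} + v_{3} = 2·v_{1} + v_{4} + 2·v_{5} + v_{6}  ⟹  sig = (2;(1,1,2,2))
  {0,7,8}:  v_{0} + v_{7} + v_{8} = 0  ⟹  sig = (3;())
  {0,6,7}:  v_{0} + v_{6} + v_{7} = v_{1}  ⟹  sig = (3;(1))
  {5,6,7}:  v_{5} + v_{6} + v_{7} = v_{3}  ⟹  sig = (3;(1))
  {3,4,9}:  v_{3} + v_{4} + v_{9} = v_{7} + v_{8}  ⟹  sig = (3;(1,1))
  {1,4,5,9}:  v_{1} + v_{4} + v_{5} + v_{9} = 0  ⟹  sig = (4;())
  {4,5,6,9}:  v_{4} + v_{5} + v_{6} + v_{9} = v_{8}  ⟹  sig = (4;(1))
  {0,1,4,5,6}:  v_{0} + v_{1} + v_{4} + v_{5} + v_{6} = v_{2}  ⟹  sig = (5;(1))

Sorted signature multiset PRS(X):
    (2;(1))
    (2;(1,1))
    (2;(1,1))
    (2;(1,1,1,2))
    (2;(1,1,2))
    (2;(1,1,2,2))
    (3;())
    (3;(1))
    (3;(1))
    (3;(1,1))
    (4;())
    (4;(1))
    (5;(1))


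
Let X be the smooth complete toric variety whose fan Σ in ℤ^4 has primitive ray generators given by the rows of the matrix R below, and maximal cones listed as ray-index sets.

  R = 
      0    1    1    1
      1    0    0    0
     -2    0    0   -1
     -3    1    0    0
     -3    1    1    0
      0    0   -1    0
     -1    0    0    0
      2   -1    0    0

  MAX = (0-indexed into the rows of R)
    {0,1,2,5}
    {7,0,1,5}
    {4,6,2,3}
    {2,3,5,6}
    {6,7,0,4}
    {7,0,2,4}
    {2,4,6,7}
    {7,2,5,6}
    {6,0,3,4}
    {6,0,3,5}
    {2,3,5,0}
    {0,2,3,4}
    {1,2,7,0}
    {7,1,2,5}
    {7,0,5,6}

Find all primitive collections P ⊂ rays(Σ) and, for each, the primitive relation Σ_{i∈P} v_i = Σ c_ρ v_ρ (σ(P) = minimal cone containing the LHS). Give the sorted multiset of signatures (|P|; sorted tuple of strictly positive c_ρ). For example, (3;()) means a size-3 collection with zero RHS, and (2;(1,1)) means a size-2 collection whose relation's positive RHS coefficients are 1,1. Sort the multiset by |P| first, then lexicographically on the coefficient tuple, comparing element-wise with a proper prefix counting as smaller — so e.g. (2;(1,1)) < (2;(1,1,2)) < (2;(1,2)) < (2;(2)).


Primitive collections (7):

  {1,6}:  v_{1} + v_{6} = 0  so sig = (2;())
  {3,7}:  v_{3} + v_{7} = v_{6}  so sig = (2;(1))
  {4,5}:  v_{4} + v_{5} = v_{3}  so sig = (2;(1))
  {1,4}:  v_{1} + v_{4} = v_{0} + v_{2}  so sig = (2;(1,1))
  {1,3}:  v_{1} + v_{3} = v_{0} + v_{2} + v_{5}  so sig = (2;(1,1,1))
  {0,2,6}:  v_{0} + v_{2} + v_{6} = v_{4}  so sig = (3;(1))
  {0,2,5,7}:  v_{0} + v_{2} + v_{5} + v_{7} = 0  so sig = (4;())

Hence PRS(X_Σ) =
    (2;())
    (2;(1))
    (2;(1))
    (2;(1,1))
    (2;(1,1,1))
    (3;(1))
    (4;())


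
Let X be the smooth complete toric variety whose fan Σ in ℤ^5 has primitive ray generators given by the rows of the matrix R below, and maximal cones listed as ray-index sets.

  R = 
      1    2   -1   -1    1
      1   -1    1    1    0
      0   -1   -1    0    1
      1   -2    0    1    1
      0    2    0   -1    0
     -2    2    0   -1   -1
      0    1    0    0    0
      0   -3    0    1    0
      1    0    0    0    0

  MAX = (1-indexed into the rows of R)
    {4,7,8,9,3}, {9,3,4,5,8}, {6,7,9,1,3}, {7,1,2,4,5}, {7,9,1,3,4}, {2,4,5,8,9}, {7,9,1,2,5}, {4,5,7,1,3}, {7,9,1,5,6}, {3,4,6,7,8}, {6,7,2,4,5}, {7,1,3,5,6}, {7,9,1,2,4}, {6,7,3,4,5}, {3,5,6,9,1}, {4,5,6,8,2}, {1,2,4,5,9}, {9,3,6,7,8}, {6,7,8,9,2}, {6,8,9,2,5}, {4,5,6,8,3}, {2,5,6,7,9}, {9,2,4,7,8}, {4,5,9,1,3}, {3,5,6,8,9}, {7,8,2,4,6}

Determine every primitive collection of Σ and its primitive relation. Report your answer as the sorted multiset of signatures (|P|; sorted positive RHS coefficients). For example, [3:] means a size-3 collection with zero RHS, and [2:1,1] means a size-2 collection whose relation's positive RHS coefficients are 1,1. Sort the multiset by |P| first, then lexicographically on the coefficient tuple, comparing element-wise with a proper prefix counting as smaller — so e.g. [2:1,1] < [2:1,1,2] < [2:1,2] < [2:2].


Primitive collections (8):

  P = {2,3}:  v_{2} + v_{3} = v_{4} — sig = [2:1]
  P = {1,8}:  v_{1} + v_{8} = v_{3} + v_{9} — sig = [2:1,1]
  P = {4,6,9}:  v_{4} + v_{6} + v_{9} = 0 — sig = [3:]
  P = {5,7,8}:  v_{5} + v_{7} + v_{8} = 0 — sig = [3:]
  P = {1,2,6}:  v_{1} + v_{2} + v_{6} = v_{5} + v_{7} — sig = [3:1,1]
  P = {1,4,6}:  v_{1} + v_{4} + v_{6} = v_{3} + v_{5} + v_{7} — sig = [3:1,1,1]
  P = {3,5,7,9}:  v_{3} + v_{5} + v_{7} + v_{9} = v_{1} — sig = [4:1]
  P = {4,5,7,9}:  v_{4} + v_{5} + v_{7} + v_{9} = v_{1} + v_{2} — sig = [4:1,1]

Hence PRS(X_Σ) =
{ [2:1],  [2:1,1],  [3:] ×2,  [3:1,1],  [3:1,1,1],  [4:1],  [4:1,1] }


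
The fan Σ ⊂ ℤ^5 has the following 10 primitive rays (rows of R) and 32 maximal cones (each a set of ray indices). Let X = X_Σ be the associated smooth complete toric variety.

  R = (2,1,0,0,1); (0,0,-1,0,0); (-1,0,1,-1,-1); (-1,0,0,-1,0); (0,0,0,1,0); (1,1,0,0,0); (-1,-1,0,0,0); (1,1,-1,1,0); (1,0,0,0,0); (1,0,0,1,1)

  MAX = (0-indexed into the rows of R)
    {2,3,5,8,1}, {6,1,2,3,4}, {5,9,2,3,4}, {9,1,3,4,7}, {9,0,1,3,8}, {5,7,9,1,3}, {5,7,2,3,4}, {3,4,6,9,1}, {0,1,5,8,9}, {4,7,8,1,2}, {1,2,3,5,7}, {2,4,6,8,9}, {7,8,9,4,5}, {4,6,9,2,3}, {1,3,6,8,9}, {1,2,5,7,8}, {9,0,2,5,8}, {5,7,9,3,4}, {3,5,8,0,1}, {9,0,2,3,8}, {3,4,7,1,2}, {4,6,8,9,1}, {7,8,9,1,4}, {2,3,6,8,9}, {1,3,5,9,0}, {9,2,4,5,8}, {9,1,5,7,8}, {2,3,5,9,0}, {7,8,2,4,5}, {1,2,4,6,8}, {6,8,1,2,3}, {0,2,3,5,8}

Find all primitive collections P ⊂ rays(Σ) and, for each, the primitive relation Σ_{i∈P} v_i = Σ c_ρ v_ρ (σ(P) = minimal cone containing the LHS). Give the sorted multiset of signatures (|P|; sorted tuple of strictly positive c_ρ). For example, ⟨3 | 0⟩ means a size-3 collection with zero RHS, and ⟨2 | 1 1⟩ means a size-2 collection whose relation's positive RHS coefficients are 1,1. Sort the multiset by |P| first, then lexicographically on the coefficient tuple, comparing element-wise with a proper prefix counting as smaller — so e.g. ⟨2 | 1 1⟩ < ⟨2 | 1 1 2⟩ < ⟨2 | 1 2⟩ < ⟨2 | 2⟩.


12 collections generate NE(X_Σ); each relation:

  {5,6}:  v_{5} + v_{6} = 0  ⇒ sig = ⟨2 | 0⟩
  {0,4}:  v_{0} + v_{4} = v_{5} + v_{9}  ⇒ sig = ⟨2 | 1 1⟩
  {6,7}:  v_{6} + v_{7} = v_{1} + v_{4}  ⇒ sig = ⟨2 | 1 1⟩
  {0,6}:  v_{0} + v_{6} = v_{3} + v_{8} + v_{9}  ⇒ sig = ⟨2 | 1 1 1⟩
  {0,7}:  v_{0} + v_{7} = v_{1} + 2·v_{5} + v_{9}  ⇒ sig = ⟨2 | 1 1 2⟩
  {1,2,9}:  v_{1} + v_{2} + v_{9} = 0  ⇒ sig = ⟨3 | 0⟩
  {3,4,8}:  v_{3} + v_{4} + v_{8} = 0  ⇒ sig = ⟨3 | 0⟩
  {1,4,5}:  v_{1} + v_{4} + v_{5} = v_{7}  ⇒ sig = ⟨3 | 1⟩
  {2,7,9}:  v_{2} + v_{7} + v_{9} = v_{4} + v_{5}  ⇒ sig = ⟨3 | 1 1⟩
  {3,7,8}:  v_{3} + v_{7} + v_{8} = v_{1} + v_{5}  ⇒ sig = ⟨3 | 1 1⟩
  {0,1,2}:  v_{0} + v_{1} + v_{2} = v_{3} + v_{5} + v_{8}  ⇒ sig = ⟨3 | 1 1 1⟩
  {3,5,8,9}:  v_{3} + v_{5} + v_{8} + v_{9} = v_{0}  ⇒ sig = ⟨4 | 1⟩

Sorted signature multiset PRS(X):
    |P|=2: 5 collections, coeffs (), (1,1), (1,1), (1,1,1), (1,1,2)
    |P|=3: 6 collections, coeffs (), (), (1), (1,1), (1,1), (1,1,1)
    |P|=4: 1 collection, coeffs (1)


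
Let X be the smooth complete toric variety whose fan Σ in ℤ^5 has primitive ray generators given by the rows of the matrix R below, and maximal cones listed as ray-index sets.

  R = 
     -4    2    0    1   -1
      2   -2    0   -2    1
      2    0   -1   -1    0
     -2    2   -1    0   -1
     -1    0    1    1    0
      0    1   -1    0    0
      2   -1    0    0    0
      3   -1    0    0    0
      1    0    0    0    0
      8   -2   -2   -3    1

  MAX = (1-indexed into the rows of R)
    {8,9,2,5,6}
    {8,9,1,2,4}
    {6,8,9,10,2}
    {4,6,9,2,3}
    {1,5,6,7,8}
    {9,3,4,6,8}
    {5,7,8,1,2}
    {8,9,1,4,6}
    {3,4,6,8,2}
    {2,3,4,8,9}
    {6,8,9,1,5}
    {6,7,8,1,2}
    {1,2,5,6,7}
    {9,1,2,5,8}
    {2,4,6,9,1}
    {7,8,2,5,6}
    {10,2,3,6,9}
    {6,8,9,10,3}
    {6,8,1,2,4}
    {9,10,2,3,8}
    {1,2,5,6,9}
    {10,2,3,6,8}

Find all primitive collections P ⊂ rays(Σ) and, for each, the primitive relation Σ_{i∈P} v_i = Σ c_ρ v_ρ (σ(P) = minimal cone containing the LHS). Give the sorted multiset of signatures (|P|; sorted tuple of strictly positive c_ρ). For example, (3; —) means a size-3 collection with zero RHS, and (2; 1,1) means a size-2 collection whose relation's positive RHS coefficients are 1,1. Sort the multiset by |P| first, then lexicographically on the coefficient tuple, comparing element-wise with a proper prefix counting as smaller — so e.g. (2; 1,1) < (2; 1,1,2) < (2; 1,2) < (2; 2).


Minimal non-faces — 14 found among 10 rays, 22 max cones:

  P = {1,3}:  v_{1} + v_{3} = v_{4}  so sig = (2; 1)
  P = {3,5}:  v_{3} + v_{5} = v_{9}  so sig = (2; 1)
  P = {7,9}:  v_{7} + v_{9} = v_{8}  so sig = (2; 1)
  P = {4,5}:  v_{4} + v_{5} = v_{1} + v_{9}  so sig = (2; 1,1)
  P = {3,7}:  v_{3} + v_{7} = v_{1} + v_{2} + v_{6} + 2·v_{8}  so sig = (2; 1,1,1,2)
  P = {5,10}:  v_{5} + v_{10} = v_{2} + v_{6} + v_{8} + 2·v_{9}  so sig = (2; 1,1,1,2)
  P = {7,10}:  v_{7} + v_{10} = v_{2} + v_{3} + v_{6} + 2·v_{8}  so sig = (2; 1,1,1,2)
  P = {4,7}:  v_{4} + v_{7} = 2·v_{1} + v_{2} + v_{6} + 2·v_{8}  so sig = (2; 1,1,2,2)
  P = {1,10}:  v_{1} + v_{10} = 2·v_{3}  so sig = (2; 2)
  P = {4,10}:  v_{4} + v_{10} = 3·v_{3}  so sig = (2; 3)
  P = {1,2,5,6,8}:  v_{1} + v_{2} + v_{5} + v_{6} + v_{8} = 0  so sig = (5; —)
  P = {1,2,6,8,9}:  v_{1} + v_{2} + v_{6} + v_{8} + v_{9} = v_{3}  so sig = (5; 1)
  P = {2,3,6,8,9}:  v_{2} + v_{3} + v_{6} + v_{8} + v_{9} = v_{10}  so sig = (5; 1)
  P = {2,4,6,8,9}:  v_{2} + v_{4} + v_{6} + v_{8} + v_{9} = 2·v_{3}  so sig = (5; 2)

Hence PRS(X_Σ) =
    |P|=2: 10 collections, coeffs (1), (1), (1), (1,1), (1,1,1,2), (1,1,1,2), (1,1,1,2), (1,1,2,2), (2), (3)
    |P|=5: 4 collections, coeffs (), (1), (1), (2)


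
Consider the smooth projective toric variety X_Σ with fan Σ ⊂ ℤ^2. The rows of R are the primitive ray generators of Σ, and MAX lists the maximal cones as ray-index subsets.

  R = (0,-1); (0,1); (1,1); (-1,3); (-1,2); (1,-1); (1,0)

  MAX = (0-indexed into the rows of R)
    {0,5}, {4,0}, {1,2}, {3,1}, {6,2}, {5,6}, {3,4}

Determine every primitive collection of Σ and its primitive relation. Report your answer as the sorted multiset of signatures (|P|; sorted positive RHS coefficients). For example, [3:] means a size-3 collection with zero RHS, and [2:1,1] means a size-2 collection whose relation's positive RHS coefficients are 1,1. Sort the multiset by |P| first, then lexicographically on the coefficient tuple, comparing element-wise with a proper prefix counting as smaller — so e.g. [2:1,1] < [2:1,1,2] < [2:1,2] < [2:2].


The 14 primitive collections of Σ (r=7, n=2):

  • {0,1}:  v_{0} + v_{1} = 0  ⟹  sig = [2:]
  • {0,2}:  v_{0} + v_{2} = v_{6}  ⟹  sig = [2:1]
  • {0,3}:  v_{0} + v_{3} = v_{4}  ⟹  sig = [2:1]
  • {0,6}:  v_{0} + v_{6} = v_{5}  ⟹  sig = [2:1]
  • {1,4}:  v_{1} + v_{4} = v_{3}  ⟹  sig = [2:1]
  • {1,5}:  v_{1} + v_{5} = v_{6}  ⟹  sig = [2:1]
  • {1,6}:  v_{1} + v_{6} = v_{2}  ⟹  sig = [2:1]
  • {4,5}:  v_{4} + v_{5} = v_{1}  ⟹  sig = [2:1]
  • {2,5}:  v_{2} + v_{5} = 2·v_{6}  ⟹  sig = [2:2]
  • {3,5}:  v_{3} + v_{5} = 2·v_{1}  ⟹  sig = [2:2]
  • {4,6}:  v_{4} + v_{6} = 2·v_{1}  ⟹  sig = [2:2]
  • {2,4}:  v_{2} + v_{4} = 3·v_{1}  ⟹  sig = [2:3]
  • {3,6}:  v_{3} + v_{6} = 3·v_{1}  ⟹  sig = [2:3]
  • {2,3}:  v_{2} + v_{3} = 4·v_{1}  ⟹  sig = [2:4]

Hence PRS(X_Σ) =
{ [2:],  [2:1] ×7,  [2:2] ×3,  [2:3] ×2,  [2:4] }


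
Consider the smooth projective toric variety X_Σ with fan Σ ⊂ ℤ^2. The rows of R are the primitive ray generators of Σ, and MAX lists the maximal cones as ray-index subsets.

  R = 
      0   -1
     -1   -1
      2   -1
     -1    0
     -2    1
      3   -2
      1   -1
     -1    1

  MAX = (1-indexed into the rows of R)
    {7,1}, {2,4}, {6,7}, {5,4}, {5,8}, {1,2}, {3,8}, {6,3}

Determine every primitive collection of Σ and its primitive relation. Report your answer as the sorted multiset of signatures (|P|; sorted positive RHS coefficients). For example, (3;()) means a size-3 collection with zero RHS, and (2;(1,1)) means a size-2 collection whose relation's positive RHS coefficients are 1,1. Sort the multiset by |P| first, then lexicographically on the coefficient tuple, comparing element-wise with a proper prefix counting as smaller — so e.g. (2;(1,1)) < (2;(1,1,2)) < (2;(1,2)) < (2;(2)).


20 collections generate NE(X_Σ); each relation:

  • {3,5}:  v_{3} + v_{5} = 0  ⟹  sig = (2;())
  • {7,8}:  v_{7} + v_{8} = 0  ⟹  sig = (2;())
  • {1,4}:  v_{1} + v_{4} = v_{2}  ⟹  sig = (2;(1))
  • {1,8}:  v_{1} + v_{8} = v_{4}  ⟹  sig = (2;(1))
  • {3,4}:  v_{3} + v_{4} = v_{7}  ⟹  sig = (2;(1))
  • {3,7}:  v_{3} + v_{7} = v_{6}  ⟹  sig = (2;(1))
  • {4,7}:  v_{4} + v_{7} = v_{1}  ⟹  sig = (2;(1))
  • {4,8}:  v_{4} + v_{8} = v_{5}  ⟹  sig = (2;(1))
  • {5,6}:  v_{5} + v_{6} = v_{7}  ⟹  sig = (2;(1))
  • {5,7}:  v_{5} + v_{7} = v_{4}  ⟹  sig = (2;(1))
  • {6,8}:  v_{6} + v_{8} = v_{3}  ⟹  sig = (2;(1))
  • {2,3}:  v_{2} + v_{3} = v_{1} + v_{7}  ⟹  sig = (2;(1,1))
  • {2,6}:  v_{2} + v_{6} = v_{1} + 2·v_{7}  ⟹  sig = (2;(1,2))
  • {1,3}:  v_{1} + v_{3} = 2·v_{7}  ⟹  sig = (2;(2))
  • {1,5}:  v_{1} + v_{5} = 2·v_{4}  ⟹  sig = (2;(2))
  • {2,7}:  v_{2} + v_{7} = 2·v_{1}  ⟹  sig = (2;(2))
  • {2,8}:  v_{2} + v_{8} = 2·v_{4}  ⟹  sig = (2;(2))
  • {4,6}:  v_{4} + v_{6} = 2·v_{7}  ⟹  sig = (2;(2))
  • {1,6}:  v_{1} + v_{6} = 3·v_{7}  ⟹  sig = (2;(3))
  • {2,5}:  v_{2} + v_{5} = 3·v_{4}  ⟹  sig = (2;(3))

Signatures (|P|; sorted positive RHS coefficients), sorted:
    |P|=2: 20 collections, coeffs (), (), (1), (1), (1), (1), (1), (1), (1), (1), (1), (1,1), (1,2), (2), (2), (2), (2), (2), (3), (3)


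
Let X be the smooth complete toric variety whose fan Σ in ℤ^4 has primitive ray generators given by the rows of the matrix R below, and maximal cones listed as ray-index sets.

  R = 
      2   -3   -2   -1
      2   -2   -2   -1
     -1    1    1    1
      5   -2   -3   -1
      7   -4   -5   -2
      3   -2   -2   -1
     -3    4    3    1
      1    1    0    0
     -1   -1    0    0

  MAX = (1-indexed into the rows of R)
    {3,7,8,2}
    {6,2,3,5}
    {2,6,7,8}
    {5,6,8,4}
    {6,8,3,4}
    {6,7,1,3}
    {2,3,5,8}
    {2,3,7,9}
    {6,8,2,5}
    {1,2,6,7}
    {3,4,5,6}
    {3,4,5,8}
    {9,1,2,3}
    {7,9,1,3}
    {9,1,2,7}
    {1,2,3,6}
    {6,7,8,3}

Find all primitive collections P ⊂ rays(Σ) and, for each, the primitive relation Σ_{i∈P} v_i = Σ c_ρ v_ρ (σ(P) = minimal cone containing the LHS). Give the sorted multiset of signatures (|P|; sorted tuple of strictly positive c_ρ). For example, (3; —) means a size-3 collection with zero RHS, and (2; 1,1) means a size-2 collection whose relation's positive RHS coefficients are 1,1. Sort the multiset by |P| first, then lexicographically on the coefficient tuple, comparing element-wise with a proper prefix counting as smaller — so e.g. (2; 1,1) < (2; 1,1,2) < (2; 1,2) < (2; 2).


Primitive collections (14):

  P={8,9}:  v_{8} + v_{9} = 0  ⟹  sig = (2; —)
  P={1,8}:  v_{1} + v_{8} = v_{6}  ⟹  sig = (2; 1)
  P={2,4}:  v_{2} + v_{4} = v_{5}  ⟹  sig = (2; 1)
  P={6,9}:  v_{6} + v_{9} = v_{1}  ⟹  sig = (2; 1)
  P={4,9}:  v_{4} + v_{9} = v_{2} + v_{3} + v_{6}  ⟹  sig = (2; 1,1,1)
  P={1,4}:  v_{1} + v_{4} = v_{2} + v_{3} + 2·v_{6}  ⟹  sig = (2; 1,1,2)
  P={5,9}:  v_{5} + v_{9} = 2·v_{2} + v_{3} + v_{6}  ⟹  sig = (2; 1,1,2)
  P={5,7}:  v_{5} + v_{7} = v_{2} + 2·v_{8}  ⟹  sig = (2; 1,2)
  P={1,5}:  v_{1} + v_{5} = 2·v_{2} + v_{3} + 2·v_{6}  ⟹  sig = (2; 1,2,2)
  P={4,7}:  v_{4} + v_{7} = 2·v_{8}  ⟹  sig = (2; 2)
  P={1,2,3,7}:  v_{1} + v_{2} + v_{3} + v_{7} = 0  ⟹  sig = (4; —)
  P={2,3,6,7}:  v_{2} + v_{3} + v_{6} + v_{7} = v_{8}  ⟹  sig = (4; 1)
  P={2,3,6,8}:  v_{2} + v_{3} + v_{6} + v_{8} = v_{4}  ⟹  sig = (4; 1)
  P={3,5,6,8}:  v_{3} + v_{5} + v_{6} + v_{8} = 2·v_{4}  ⟹  sig = (4; 2)

Sorted signature multiset PRS(X):
    (2; —)
    (2; 1)
    (2; 1)
    (2; 1)
    (2; 1,1,1)
    (2; 1,1,2)
    (2; 1,1,2)
    (2; 1,2)
    (2; 1,2,2)
    (2; 2)
    (4; —)
    (4; 1)
    (4; 1)
    (4; 2)


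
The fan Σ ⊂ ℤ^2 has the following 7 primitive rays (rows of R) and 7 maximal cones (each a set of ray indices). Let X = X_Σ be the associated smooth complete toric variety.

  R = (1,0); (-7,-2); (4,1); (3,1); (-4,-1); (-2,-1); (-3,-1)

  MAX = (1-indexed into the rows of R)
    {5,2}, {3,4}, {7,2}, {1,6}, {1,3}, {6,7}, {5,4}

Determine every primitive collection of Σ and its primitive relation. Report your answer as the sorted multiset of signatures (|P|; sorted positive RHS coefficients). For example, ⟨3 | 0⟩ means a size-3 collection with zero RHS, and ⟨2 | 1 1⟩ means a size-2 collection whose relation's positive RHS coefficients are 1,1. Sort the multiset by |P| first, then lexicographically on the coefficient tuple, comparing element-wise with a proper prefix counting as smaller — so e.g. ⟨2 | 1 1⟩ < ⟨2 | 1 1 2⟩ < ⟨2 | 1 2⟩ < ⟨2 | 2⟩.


Σ has 14 primitive collections:

  P = {3,5}:  v_{3} + v_{5} = 0  so sig = ⟨2 | 0⟩
  P = {4,7}:  v_{4} + v_{7} = 0  so sig = ⟨2 | 0⟩
  P = {1,4}:  v_{1} + v_{4} = v_{3}  so sig = ⟨2 | 1⟩
  P = {1,5}:  v_{1} + v_{5} = v_{7}  so sig = ⟨2 | 1⟩
  P = {1,7}:  v_{1} + v_{7} = v_{6}  so sig = ⟨2 | 1⟩
  P = {2,3}:  v_{2} + v_{3} = v_{7}  so sig = ⟨2 | 1⟩
  P = {2,4}:  v_{2} + v_{4} = v_{5}  so sig = ⟨2 | 1⟩
  P = {3,7}:  v_{3} + v_{7} = v_{1}  so sig = ⟨2 | 1⟩
  P = {4,6}:  v_{4} + v_{6} = v_{1}  so sig = ⟨2 | 1⟩
  P = {5,7}:  v_{5} + v_{7} = v_{2}  so sig = ⟨2 | 1⟩
  P = {1,2}:  v_{1} + v_{2} = 2·v_{7}  so sig = ⟨2 | 2⟩
  P = {3,6}:  v_{3} + v_{6} = 2·v_{1}  so sig = ⟨2 | 2⟩
  P = {5,6}:  v_{5} + v_{6} = 2·v_{7}  so sig = ⟨2 | 2⟩
  P = {2,6}:  v_{2} + v_{6} = 3·v_{7}  so sig = ⟨2 | 3⟩

so the primitive-relation signature multiset is
[⟨2 | 0⟩, ⟨2 | 0⟩, ⟨2 | 1⟩, ⟨2 | 1⟩, ⟨2 | 1⟩, ⟨2 | 1⟩, ⟨2 | 1⟩, ⟨2 | 1⟩, ⟨2 | 1⟩, ⟨2 | 1⟩, ⟨2 | 2⟩, ⟨2 | 2⟩, ⟨2 | 2⟩, ⟨2 | 3⟩]


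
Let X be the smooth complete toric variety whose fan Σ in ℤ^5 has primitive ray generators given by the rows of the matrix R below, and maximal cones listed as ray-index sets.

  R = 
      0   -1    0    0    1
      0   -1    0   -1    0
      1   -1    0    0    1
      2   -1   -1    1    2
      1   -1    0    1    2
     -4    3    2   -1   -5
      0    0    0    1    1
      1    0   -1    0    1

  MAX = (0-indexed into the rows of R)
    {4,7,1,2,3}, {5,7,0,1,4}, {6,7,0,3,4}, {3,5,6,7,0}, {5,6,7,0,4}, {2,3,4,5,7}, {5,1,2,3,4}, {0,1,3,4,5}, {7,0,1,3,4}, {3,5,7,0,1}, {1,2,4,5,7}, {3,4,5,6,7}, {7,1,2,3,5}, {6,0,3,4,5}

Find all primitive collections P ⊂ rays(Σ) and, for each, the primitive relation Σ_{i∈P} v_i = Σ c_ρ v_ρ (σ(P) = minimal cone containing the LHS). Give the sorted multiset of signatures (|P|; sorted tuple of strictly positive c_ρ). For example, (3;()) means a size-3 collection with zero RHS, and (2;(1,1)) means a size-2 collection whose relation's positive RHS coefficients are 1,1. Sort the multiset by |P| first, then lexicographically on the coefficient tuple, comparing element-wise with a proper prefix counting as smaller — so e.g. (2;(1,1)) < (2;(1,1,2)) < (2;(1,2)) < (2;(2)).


Primitive collections (5):

  P = {1,6}:  v_{1} + v_{6} = v_{0}  ⟹  sig = (2;(1))
  P = {2,6}:  v_{2} + v_{6} = v_{4}  ⟹  sig = (2;(1))
  P = {0,2}:  v_{0} + v_{2} = v_{1} + v_{4}  ⟹  sig = (2;(1,1))
  P = {1,3,4,5,7}:  v_{1} + v_{3} + v_{4} + v_{5} + v_{7} = 0  ⟹  sig = (5;())
  P = {0,3,4,5,7}:  v_{0} + v_{3} + v_{4} + v_{5} + v_{7} = v_{6}  ⟹  sig = (5;(1))

Signatures (|P|; sorted positive RHS coefficients), sorted:
    |P|=2: 3 collections, coeffs (1), (1), (1,1)
    |P|=5: 2 collections, coeffs (), (1)


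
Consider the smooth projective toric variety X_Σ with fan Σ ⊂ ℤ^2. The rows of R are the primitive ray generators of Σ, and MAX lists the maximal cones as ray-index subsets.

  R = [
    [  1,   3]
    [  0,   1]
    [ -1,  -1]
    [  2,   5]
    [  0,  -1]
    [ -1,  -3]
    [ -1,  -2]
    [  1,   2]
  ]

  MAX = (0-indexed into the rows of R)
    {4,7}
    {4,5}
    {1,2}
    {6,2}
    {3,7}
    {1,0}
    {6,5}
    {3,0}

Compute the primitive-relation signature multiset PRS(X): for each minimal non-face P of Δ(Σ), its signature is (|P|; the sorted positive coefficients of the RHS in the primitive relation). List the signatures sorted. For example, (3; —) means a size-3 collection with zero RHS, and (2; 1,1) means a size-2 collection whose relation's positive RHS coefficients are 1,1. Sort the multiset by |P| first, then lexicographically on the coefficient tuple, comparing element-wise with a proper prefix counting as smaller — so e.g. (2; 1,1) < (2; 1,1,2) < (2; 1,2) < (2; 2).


20 minimal non-faces of Δ(Σ) (on 8 rays):

  {0,5}:  v_{0} + v_{5} = 0 ; sig = (2; —)
  {1,4}:  v_{1} + v_{4} = 0 ; sig = (2; —)
  {6,7}:  v_{6} + v_{7} = 0 ; sig = (2; —)
  {0,4}:  v_{0} + v_{4} = v_{7} ; sig = (2; 1)
  {0,6}:  v_{0} + v_{6} = v_{1} ; sig = (2; 1)
  {0,7}:  v_{0} + v_{7} = v_{3} ; sig = (2; 1)
  {1,5}:  v_{1} + v_{5} = v_{6} ; sig = (2; 1)
  {1,6}:  v_{1} + v_{6} = v_{2} ; sig = (2; 1)
  {1,7}:  v_{1} + v_{7} = v_{0} ; sig = (2; 1)
  {2,4}:  v_{2} + v_{4} = v_{6} ; sig = (2; 1)
  {2,7}:  v_{2} + v_{7} = v_{1} ; sig = (2; 1)
  {3,5}:  v_{3} + v_{5} = v_{7} ; sig = (2; 1)
  {3,6}:  v_{3} + v_{6} = v_{0} ; sig = (2; 1)
  {4,6}:  v_{4} + v_{6} = v_{5} ; sig = (2; 1)
  {5,7}:  v_{5} + v_{7} = v_{4} ; sig = (2; 1)
  {2,3}:  v_{2} + v_{3} = v_{0} + v_{1} ; sig = (2; 1,1)
  {0,2}:  v_{0} + v_{2} = 2·v_{1} ; sig = (2; 2)
  {1,3}:  v_{1} + v_{3} = 2·v_{0} ; sig = (2; 2)
  {2,5}:  v_{2} + v_{5} = 2·v_{6} ; sig = (2; 2)
  {3,4}:  v_{3} + v_{4} = 2·v_{7} ; sig = (2; 2)

so the primitive-relation signature multiset is
    (2; —)
    (2; —)
    (2; —)
    (2; 1)
    (2; 1)
    (2; 1)
    (2; 1)
    (2; 1)
    (2; 1)
    (2; 1)
    (2; 1)
    (2; 1)
    (2; 1)
    (2; 1)
    (2; 1)
    (2; 1,1)
    (2; 2)
    (2; 2)
    (2; 2)
    (2; 2)


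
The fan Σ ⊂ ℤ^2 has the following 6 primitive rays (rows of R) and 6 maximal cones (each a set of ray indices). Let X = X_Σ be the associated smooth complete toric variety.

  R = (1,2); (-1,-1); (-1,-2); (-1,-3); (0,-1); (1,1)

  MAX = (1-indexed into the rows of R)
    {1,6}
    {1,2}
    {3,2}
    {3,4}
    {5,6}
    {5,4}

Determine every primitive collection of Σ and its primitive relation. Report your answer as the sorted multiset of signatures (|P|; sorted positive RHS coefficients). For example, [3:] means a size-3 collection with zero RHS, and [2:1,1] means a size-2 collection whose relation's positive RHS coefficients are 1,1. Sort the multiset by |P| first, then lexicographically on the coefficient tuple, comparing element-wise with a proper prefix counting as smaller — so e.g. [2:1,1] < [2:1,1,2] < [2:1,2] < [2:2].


The 9 primitive collections of Σ (r=6, n=2):

  {1,3}:  v_{1} + v_{3} = 0  →  sig = [2:]
  {2,6}:  v_{2} + v_{6} = 0  →  sig = [2:]
  {1,4}:  v_{1} + v_{4} = v_{5}  →  sig = [2:1]
  {1,5}:  v_{1} + v_{5} = v_{6}  →  sig = [2:1]
  {2,5}:  v_{2} + v_{5} = v_{3}  →  sig = [2:1]
  {3,5}:  v_{3} + v_{5} = v_{4}  →  sig = [2:1]
  {3,6}:  v_{3} + v_{6} = v_{5}  →  sig = [2:1]
  {2,4}:  v_{2} + v_{4} = 2·v_{3}  →  sig = [2:2]
  {4,6}:  v_{4} + v_{6} = 2·v_{5}  →  sig = [2:2]

Sorted signature multiset PRS(X):
    |P|=2: 9 collections, coeffs (), (), (1), (1), (1), (1), (1), (2), (2)


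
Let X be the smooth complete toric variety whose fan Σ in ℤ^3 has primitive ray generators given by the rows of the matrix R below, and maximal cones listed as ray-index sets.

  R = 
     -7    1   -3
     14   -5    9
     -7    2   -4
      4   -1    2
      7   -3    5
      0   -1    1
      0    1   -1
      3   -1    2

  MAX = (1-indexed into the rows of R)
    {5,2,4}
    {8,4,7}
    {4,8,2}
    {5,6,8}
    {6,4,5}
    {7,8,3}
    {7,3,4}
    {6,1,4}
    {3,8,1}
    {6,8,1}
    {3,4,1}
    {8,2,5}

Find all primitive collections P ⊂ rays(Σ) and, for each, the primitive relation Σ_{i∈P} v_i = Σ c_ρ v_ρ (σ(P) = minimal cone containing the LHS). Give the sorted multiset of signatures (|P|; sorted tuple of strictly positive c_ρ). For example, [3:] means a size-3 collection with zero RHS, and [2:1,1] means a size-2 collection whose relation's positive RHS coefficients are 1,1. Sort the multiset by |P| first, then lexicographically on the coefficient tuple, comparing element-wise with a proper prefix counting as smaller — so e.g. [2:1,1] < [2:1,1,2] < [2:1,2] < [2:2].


Δ(Σ) — 8 vertices, 14 min non-faces:

  P={6,7}:  v_{6} + v_{7} = 0  ⟹  sig = [2:]
  P={1,7}:  v_{1} + v_{7} = v_{3}  ⟹  sig = [2:1]
  P={2,3}:  v_{2} + v_{3} = v_{5}  ⟹  sig = [2:1]
  P={3,5}:  v_{3} + v_{5} = v_{6}  ⟹  sig = [2:1]
  P={3,6}:  v_{3} + v_{6} = v_{1}  ⟹  sig = [2:1]
  P={1,2}:  v_{1} + v_{2} = v_{5} + v_{6}  ⟹  sig = [2:1,1]
  P={5,7}:  v_{5} + v_{7} = v_{4} + v_{8}  ⟹  sig = [2:1,1]
  P={1,5}:  v_{1} + v_{5} = 2·v_{6}  ⟹  sig = [2:2]
  P={2,6}:  v_{2} + v_{6} = 2·v_{5}  ⟹  sig = [2:2]
  P={2,7}:  v_{2} + v_{7} = 2·v_{4} + 2·v_{8}  ⟹  sig = [2:2,2]
  P={3,4,8}:  v_{3} + v_{4} + v_{8} = 0  ⟹  sig = [3:]
  P={1,4,8}:  v_{1} + v_{4} + v_{8} = v_{6}  ⟹  sig = [3:1]
  P={4,5,8}:  v_{4} + v_{5} + v_{8} = v_{2}  ⟹  sig = [3:1]
  P={4,6,8}:  v_{4} + v_{6} + v_{8} = v_{5}  ⟹  sig = [3:1]

Sorted signature multiset PRS(X):
    [2:]
    [2:1]
    [2:1]
    [2:1]
    [2:1]
    [2:1,1]
    [2:1,1]
    [2:2]
    [2:2]
    [2:2,2]
    [3:]
    [3:1]
    [3:1]
    [3:1]
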